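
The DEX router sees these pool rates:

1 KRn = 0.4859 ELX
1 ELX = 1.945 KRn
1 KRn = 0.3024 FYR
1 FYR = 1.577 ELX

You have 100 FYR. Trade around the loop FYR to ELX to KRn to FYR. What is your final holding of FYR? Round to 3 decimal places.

92.754

100 FYR × 1.577 = 157.7 ELX
157.7 ELX × 1.945 = 306.7265 KRn
306.7265 KRn × 0.3024 = 92.7540936 FYR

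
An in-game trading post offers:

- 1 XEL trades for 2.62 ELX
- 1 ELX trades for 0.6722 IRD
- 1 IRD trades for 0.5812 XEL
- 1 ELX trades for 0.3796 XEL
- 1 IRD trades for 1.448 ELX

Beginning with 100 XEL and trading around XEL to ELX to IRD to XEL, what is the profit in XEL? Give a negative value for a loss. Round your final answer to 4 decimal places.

100 XEL × 2.62 = 262 ELX
262 ELX × 0.6722 = 176.1164 IRD
176.1164 IRD × 0.5812 = 102.35885168 XEL
Net change: 102.35885168 − 100 = 2.35885168 XEL

2.3589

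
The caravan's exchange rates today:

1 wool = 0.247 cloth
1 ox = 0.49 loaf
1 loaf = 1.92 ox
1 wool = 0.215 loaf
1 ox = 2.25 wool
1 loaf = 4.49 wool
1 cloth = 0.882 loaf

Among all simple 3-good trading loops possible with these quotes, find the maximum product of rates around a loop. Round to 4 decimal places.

0.9782

cloth→loaf→wool→cloth: 0.882 × 4.49 × 0.247 = 0.97816
wool→loaf→ox→wool: 0.215 × 1.92 × 2.25 = 0.92880
Maximum is cloth→loaf→wool→cloth at 0.9782; no arbitrage — every cycle loses value.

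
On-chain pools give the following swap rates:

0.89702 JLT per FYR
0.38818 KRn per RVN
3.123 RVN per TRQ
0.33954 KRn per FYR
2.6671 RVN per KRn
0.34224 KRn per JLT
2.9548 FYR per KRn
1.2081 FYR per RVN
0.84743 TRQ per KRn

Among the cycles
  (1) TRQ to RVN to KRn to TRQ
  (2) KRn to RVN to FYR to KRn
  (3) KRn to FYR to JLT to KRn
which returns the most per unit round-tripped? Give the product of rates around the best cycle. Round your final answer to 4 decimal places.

1.0940

(1) 3.123 × 0.38818 × 0.84743 = 1.02733
(2) 2.6671 × 1.2081 × 0.33954 = 1.09404
(3) 2.9548 × 0.89702 × 0.34224 = 0.90711
Highest is cycle (2) at 1.0940 (>1, arbitrage).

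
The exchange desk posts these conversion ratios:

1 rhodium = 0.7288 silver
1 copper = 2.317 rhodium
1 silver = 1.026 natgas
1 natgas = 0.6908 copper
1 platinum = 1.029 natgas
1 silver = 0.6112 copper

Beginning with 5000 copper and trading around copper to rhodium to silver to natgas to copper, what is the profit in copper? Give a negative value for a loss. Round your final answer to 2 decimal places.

984.17

5000 copper × 2.317 = 11585 rhodium
11585 rhodium × 0.7288 = 8443.148 silver
8443.148 silver × 1.026 = 8662.669848 natgas
8662.669848 natgas × 0.6908 = 5984.1723309984 copper
Net change: 5984.1723309984 − 5000 = 984.1723309984 copper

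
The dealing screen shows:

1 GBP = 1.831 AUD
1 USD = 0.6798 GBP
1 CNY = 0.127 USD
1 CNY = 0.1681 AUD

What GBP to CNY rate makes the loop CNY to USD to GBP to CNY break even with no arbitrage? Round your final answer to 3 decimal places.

11.583

Known legs of the cycle: 0.127 × 0.6798 = 0.0863346
For no arbitrage the full-cycle product must be 1, so the missing rate is 1 / 0.0863346 ≈ 11.58284.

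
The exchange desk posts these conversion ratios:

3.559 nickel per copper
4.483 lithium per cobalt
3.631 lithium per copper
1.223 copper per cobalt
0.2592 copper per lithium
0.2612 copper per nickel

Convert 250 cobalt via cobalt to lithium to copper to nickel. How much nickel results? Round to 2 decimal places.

1033.88

250 cobalt × 4.483 = 1120.75 lithium
1120.75 lithium × 0.2592 = 290.4984 copper
290.4984 copper × 3.559 = 1033.8838056 nickel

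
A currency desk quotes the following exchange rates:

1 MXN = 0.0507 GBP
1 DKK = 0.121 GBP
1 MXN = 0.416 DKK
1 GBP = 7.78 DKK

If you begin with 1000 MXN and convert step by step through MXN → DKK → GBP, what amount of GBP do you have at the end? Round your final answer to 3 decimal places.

50.336

1000 MXN × 0.416 = 416 DKK
416 DKK × 0.121 = 50.336 GBP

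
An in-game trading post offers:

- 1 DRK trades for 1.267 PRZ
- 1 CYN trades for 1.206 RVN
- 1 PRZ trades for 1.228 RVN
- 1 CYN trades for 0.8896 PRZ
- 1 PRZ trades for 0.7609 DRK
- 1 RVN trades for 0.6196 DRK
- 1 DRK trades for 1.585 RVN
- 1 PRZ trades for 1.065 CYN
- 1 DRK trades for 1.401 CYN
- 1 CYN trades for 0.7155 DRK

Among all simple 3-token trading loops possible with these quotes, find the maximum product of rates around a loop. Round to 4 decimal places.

1.0469

RVN→DRK→CYN→RVN: 0.6196 × 1.401 × 1.206 = 1.04688
PRZ→CYN→DRK→PRZ: 1.065 × 0.7155 × 1.267 = 0.96546
PRZ→RVN→DRK→PRZ: 1.228 × 0.6196 × 1.267 = 0.96402
PRZ→DRK→CYN→PRZ: 0.7609 × 1.401 × 0.8896 = 0.94833
Maximum is RVN→DRK→CYN→RVN at 1.0469; arbitrage exists.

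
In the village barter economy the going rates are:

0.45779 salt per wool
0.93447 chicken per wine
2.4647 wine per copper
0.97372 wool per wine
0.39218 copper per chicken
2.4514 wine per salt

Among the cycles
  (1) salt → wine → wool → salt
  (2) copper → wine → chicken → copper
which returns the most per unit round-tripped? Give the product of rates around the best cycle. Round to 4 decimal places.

1.0927

(1) 2.4514 × 0.97372 × 0.45779 = 1.09273
(2) 2.4647 × 0.93447 × 0.39218 = 0.90326
Highest is cycle (1) at 1.0927 (>1, arbitrage).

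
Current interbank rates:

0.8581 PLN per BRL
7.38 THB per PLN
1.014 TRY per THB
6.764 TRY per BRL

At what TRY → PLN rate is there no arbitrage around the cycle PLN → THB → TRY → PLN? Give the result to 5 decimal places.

Known legs of the cycle: 7.38 × 1.014 = 7.48332
For no arbitrage the full-cycle product must be 1, so the missing rate is 1 / 7.48332 ≈ 0.1336305.

0.13363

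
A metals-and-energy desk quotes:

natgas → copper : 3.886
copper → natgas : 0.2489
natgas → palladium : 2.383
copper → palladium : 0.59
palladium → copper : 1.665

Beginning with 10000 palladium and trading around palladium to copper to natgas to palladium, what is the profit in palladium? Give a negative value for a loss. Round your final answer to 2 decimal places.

10000 palladium × 1.665 = 16650 copper
16650 copper × 0.2489 = 4144.185 natgas
4144.185 natgas × 2.383 = 9875.592855 palladium
Net change: 9875.592855 − 10000 = -124.407145 palladium

-124.41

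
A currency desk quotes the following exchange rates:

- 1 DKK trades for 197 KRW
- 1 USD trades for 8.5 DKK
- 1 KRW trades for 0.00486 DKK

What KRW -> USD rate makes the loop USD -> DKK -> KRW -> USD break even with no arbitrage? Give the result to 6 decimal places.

Known legs of the cycle: 8.5 × 197 = 1674.5
For no arbitrage the full-cycle product must be 1, so the missing rate is 1 / 1674.5 ≈ 0.00059719.

0.000597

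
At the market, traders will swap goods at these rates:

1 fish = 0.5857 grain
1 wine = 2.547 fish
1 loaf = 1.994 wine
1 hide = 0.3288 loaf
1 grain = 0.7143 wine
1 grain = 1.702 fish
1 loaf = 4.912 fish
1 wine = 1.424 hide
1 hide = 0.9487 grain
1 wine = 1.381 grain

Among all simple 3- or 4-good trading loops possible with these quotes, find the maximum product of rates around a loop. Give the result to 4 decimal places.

1.0656

fish→grain→wine→fish: 0.5857 × 0.7143 × 2.547 = 1.06558
grain→wine→hide→grain: 0.7143 × 1.424 × 0.9487 = 0.96498
hide→loaf→wine→hide: 0.3288 × 1.994 × 1.424 = 0.93361
Maximum is fish→grain→wine→fish at 1.0656; arbitrage exists.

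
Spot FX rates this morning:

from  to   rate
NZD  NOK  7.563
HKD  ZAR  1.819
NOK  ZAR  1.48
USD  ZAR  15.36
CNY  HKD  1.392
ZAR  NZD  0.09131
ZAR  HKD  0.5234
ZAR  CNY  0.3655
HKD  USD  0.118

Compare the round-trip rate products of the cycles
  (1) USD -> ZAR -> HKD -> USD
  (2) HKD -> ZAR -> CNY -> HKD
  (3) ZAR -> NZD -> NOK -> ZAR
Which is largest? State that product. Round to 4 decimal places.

(1) 15.36 × 0.5234 × 0.118 = 0.94865
(2) 1.819 × 0.3655 × 1.392 = 0.92546
(3) 0.09131 × 7.563 × 1.48 = 1.02205
Highest is cycle (3) at 1.0221 (>1, arbitrage).

1.0221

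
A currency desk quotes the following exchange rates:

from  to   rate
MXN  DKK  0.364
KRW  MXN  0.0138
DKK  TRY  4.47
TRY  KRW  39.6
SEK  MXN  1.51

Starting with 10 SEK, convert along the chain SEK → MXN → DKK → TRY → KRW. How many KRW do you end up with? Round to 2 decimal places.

972.93

10 SEK × 1.51 = 15.1 MXN
15.1 MXN × 0.364 = 5.4964 DKK
5.4964 DKK × 4.47 = 24.568908 TRY
24.568908 TRY × 39.6 = 972.9287568 KRW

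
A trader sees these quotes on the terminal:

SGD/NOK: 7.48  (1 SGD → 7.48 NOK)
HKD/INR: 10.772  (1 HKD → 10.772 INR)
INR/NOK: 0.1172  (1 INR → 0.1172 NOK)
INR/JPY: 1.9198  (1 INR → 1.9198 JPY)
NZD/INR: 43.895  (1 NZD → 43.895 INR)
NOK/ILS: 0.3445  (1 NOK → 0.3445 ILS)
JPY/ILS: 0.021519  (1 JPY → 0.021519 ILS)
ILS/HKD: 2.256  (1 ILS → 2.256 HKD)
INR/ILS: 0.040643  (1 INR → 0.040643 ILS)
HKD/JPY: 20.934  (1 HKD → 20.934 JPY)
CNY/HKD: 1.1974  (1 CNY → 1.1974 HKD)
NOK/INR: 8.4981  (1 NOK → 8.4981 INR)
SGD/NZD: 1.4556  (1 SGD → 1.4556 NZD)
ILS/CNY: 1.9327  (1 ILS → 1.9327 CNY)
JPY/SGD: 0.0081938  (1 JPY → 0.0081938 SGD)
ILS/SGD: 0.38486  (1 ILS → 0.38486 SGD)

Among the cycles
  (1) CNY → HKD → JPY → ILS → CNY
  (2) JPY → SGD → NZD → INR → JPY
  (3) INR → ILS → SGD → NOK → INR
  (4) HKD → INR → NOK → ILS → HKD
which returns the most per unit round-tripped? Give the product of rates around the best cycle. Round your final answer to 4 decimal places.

(1) 1.1974 × 20.934 × 0.021519 × 1.9327 = 1.04250
(2) 0.0081938 × 1.4556 × 43.895 × 1.9198 = 1.00507
(3) 0.040643 × 0.38486 × 7.48 × 8.4981 = 0.99429
(4) 10.772 × 0.1172 × 0.3445 × 2.256 = 0.98119
Highest is cycle (1) at 1.0425 (>1, arbitrage).

1.0425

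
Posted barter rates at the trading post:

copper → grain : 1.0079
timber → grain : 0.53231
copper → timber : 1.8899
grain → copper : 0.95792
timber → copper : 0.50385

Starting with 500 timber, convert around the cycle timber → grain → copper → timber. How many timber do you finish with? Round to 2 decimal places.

500 timber × 0.53231 = 266.155 grain
266.155 grain × 0.95792 = 254.9551976 copper
254.9551976 copper × 1.8899 = 481.83982794424 timber

481.84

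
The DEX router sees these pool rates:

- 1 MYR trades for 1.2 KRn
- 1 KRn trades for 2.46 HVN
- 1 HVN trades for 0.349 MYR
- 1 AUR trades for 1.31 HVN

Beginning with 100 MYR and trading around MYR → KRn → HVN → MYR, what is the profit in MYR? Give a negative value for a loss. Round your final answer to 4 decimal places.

3.0248

100 MYR × 1.2 = 120 KRn
120 KRn × 2.46 = 295.2 HVN
295.2 HVN × 0.349 = 103.0248 MYR
Net change: 103.0248 − 100 = 3.0248 MYR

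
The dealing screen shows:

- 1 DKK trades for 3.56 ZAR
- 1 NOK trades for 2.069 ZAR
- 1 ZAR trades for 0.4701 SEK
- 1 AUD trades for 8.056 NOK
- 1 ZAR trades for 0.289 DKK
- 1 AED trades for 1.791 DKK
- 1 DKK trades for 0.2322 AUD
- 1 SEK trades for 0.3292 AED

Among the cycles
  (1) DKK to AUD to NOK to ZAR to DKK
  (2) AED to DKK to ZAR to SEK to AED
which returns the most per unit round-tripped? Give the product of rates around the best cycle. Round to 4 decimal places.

(1) 0.2322 × 8.056 × 2.069 × 0.289 = 1.11851
(2) 1.791 × 3.56 × 0.4701 × 0.3292 = 0.98672
Highest is cycle (1) at 1.1185 (>1, arbitrage).

1.1185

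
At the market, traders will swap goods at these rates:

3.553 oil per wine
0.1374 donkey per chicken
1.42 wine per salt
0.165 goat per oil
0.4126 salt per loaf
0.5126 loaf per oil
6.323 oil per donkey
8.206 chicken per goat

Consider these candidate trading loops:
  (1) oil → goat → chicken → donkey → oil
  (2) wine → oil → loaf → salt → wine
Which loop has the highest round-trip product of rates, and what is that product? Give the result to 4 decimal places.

(1) 0.165 × 8.206 × 0.1374 × 6.323 = 1.17632
(2) 3.553 × 0.5126 × 0.4126 × 1.42 = 1.06707
Highest is cycle (1) at 1.1763 (>1, arbitrage).

1.1763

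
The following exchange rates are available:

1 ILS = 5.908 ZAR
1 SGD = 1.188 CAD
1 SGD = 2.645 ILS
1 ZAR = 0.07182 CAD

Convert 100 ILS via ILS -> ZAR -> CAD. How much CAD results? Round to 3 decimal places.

42.431

100 ILS × 5.908 = 590.8 ZAR
590.8 ZAR × 0.07182 = 42.431256 CAD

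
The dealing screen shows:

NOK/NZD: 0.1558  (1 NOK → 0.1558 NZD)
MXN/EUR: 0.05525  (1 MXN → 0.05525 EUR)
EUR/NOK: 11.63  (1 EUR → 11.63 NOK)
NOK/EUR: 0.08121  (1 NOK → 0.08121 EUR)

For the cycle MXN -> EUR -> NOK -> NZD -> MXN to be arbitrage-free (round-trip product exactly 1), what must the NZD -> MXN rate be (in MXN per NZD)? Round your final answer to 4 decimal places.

Known legs of the cycle: 0.05525 × 11.63 × 0.1558 = 0.1001104585
For no arbitrage the full-cycle product must be 1, so the missing rate is 1 / 0.1001104585 ≈ 9.988966.

9.9890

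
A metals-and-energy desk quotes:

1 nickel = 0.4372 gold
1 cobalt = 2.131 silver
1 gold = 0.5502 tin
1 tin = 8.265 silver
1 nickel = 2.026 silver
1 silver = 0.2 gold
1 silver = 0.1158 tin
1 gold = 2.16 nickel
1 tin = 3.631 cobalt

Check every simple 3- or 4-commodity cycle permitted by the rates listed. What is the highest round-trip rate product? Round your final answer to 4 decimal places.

tin→silver→gold→tin: 8.265 × 0.2 × 0.5502 = 0.90948
tin→cobalt→silver→tin: 3.631 × 2.131 × 0.1158 = 0.89602
nickel→silver→gold→nickel: 2.026 × 0.2 × 2.16 = 0.87523
tin→cobalt→silver→gold→tin: 3.631 × 2.131 × 0.2 × 0.5502 = 0.85145
Maximum is tin→silver→gold→tin at 0.9095; no arbitrage — every cycle loses value.

0.9095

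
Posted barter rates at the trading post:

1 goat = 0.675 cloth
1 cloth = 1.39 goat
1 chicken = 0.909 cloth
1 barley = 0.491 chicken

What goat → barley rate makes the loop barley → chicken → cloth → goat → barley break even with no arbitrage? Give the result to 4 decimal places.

1.6119

Known legs of the cycle: 0.491 × 0.909 × 1.39 = 0.62038341
For no arbitrage the full-cycle product must be 1, so the missing rate is 1 / 0.62038341 ≈ 1.611906.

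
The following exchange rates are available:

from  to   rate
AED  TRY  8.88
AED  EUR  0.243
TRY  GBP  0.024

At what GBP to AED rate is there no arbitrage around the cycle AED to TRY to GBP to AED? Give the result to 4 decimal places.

4.6922

Known legs of the cycle: 8.88 × 0.024 = 0.21312
For no arbitrage the full-cycle product must be 1, so the missing rate is 1 / 0.21312 ≈ 4.692192.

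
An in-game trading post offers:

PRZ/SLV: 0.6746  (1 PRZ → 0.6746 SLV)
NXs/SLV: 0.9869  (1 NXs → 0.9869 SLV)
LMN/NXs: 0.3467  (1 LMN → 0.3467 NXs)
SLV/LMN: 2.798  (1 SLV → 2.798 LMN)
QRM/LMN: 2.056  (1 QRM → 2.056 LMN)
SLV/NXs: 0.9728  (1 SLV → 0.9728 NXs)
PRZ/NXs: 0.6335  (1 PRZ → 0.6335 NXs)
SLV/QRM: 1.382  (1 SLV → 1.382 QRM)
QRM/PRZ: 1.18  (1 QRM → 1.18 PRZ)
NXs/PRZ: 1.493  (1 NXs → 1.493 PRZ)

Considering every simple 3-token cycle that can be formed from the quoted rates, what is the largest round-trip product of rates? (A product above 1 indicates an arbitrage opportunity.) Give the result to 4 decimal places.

QRM→PRZ→SLV→QRM: 1.18 × 0.6746 × 1.382 = 1.10011
SLV→NXs→PRZ→SLV: 0.9728 × 1.493 × 0.6746 = 0.97978
SLV→LMN→NXs→SLV: 2.798 × 0.3467 × 0.9869 = 0.95736
Maximum is QRM→PRZ→SLV→QRM at 1.1001; arbitrage exists.

1.1001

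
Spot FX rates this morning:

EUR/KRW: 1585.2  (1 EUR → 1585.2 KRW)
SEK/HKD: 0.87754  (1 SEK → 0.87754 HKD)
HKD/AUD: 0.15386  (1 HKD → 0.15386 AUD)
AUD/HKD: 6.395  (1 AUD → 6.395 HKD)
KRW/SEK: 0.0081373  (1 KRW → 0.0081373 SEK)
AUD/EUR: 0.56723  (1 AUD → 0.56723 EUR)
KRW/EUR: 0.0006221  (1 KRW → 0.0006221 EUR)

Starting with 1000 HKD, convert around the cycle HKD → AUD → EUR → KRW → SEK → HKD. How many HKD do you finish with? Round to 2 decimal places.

1000 HKD × 0.15386 = 153.86 AUD
153.86 AUD × 0.56723 = 87.2740078 EUR
87.2740078 EUR × 1585.2 = 138346.75716456 KRW
138346.75716456 KRW × 0.0081373 = 1125.769067075174088 SEK
1125.769067075174088 SEK × 0.87754 = 987.90738712114826918352 HKD

987.91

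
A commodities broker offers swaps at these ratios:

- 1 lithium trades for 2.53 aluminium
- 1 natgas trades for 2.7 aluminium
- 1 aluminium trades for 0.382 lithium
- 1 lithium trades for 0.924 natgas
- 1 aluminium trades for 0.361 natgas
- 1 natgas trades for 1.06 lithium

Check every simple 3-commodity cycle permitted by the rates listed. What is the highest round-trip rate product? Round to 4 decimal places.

aluminium→natgas→lithium→aluminium: 0.361 × 1.06 × 2.53 = 0.96813
aluminium→lithium→natgas→aluminium: 0.382 × 0.924 × 2.7 = 0.95301
Maximum is aluminium→natgas→lithium→aluminium at 0.9681; no arbitrage — every cycle loses value.

0.9681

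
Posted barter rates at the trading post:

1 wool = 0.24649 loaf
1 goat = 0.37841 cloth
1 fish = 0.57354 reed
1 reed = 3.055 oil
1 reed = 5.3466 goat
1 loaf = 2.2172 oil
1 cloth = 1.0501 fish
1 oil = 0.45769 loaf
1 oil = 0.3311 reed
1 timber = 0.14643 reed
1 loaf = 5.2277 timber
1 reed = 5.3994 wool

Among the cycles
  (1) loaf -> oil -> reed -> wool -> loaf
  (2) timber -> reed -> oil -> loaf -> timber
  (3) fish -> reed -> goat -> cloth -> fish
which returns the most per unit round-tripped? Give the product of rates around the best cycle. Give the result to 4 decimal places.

(1) 2.2172 × 0.3311 × 5.3994 × 0.24649 = 0.97703
(2) 0.14643 × 3.055 × 0.45769 × 5.2277 = 1.07034
(3) 0.57354 × 5.3466 × 0.37841 × 1.0501 = 1.21853
Highest is cycle (3) at 1.2185 (>1, arbitrage).

1.2185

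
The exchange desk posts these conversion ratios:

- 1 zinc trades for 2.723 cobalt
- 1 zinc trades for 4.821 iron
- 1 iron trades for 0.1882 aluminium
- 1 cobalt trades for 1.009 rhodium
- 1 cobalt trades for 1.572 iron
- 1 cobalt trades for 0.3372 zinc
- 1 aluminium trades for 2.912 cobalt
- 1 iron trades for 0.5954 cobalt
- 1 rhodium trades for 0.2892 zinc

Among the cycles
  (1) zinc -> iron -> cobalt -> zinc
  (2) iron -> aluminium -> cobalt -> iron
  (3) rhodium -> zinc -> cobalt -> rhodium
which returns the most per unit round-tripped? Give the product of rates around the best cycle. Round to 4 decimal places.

(1) 4.821 × 0.5954 × 0.3372 = 0.96791
(2) 0.1882 × 2.912 × 1.572 = 0.86152
(3) 0.2892 × 2.723 × 1.009 = 0.79458
Highest is cycle (1) at 0.9679 (≤1, no arbitrage).

0.9679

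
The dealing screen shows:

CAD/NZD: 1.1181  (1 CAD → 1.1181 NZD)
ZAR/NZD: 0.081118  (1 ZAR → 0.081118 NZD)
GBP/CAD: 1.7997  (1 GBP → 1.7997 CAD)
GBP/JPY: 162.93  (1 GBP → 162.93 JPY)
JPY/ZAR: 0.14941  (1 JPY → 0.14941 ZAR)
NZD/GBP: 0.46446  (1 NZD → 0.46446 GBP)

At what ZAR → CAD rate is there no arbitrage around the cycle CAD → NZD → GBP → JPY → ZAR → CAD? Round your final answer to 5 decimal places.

Known legs of the cycle: 1.1181 × 0.46446 × 162.93 × 0.14941 = 12.6418225098331638
For no arbitrage the full-cycle product must be 1, so the missing rate is 1 / 12.6418225098331638 ≈ 0.0791025.

0.07910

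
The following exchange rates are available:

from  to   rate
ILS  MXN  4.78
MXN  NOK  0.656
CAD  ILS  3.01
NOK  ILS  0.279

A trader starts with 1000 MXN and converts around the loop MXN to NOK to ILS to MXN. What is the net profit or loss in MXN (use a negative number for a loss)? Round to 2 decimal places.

-125.15

1000 MXN × 0.656 = 656 NOK
656 NOK × 0.279 = 183.024 ILS
183.024 ILS × 4.78 = 874.85472 MXN
Net change: 874.85472 − 1000 = -125.14528 MXN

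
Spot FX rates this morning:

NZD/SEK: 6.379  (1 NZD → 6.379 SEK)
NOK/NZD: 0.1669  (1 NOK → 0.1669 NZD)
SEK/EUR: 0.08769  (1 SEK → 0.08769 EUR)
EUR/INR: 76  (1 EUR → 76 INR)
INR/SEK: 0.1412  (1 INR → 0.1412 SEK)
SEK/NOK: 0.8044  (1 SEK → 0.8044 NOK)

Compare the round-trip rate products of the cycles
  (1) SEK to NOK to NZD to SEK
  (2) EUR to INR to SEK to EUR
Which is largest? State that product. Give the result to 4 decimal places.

0.9410

(1) 0.8044 × 0.1669 × 6.379 = 0.85641
(2) 76 × 0.1412 × 0.08769 = 0.94102
Highest is cycle (2) at 0.9410 (≤1, no arbitrage).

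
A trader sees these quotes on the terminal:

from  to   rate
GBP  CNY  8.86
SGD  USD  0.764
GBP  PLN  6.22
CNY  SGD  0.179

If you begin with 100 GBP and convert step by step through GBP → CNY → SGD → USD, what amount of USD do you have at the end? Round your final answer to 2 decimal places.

100 GBP × 8.86 = 886 CNY
886 CNY × 0.179 = 158.594 SGD
158.594 SGD × 0.764 = 121.165816 USD

121.17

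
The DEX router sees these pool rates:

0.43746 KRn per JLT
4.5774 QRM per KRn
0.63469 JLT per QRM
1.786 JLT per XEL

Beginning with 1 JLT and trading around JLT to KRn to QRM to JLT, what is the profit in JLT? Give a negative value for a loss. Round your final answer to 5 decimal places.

0.27092

1 JLT × 0.43746 = 0.43746 KRn
0.43746 KRn × 4.5774 = 2.002429404 QRM
2.002429404 QRM × 0.63469 = 1.27092191842476 JLT
Net change: 1.27092191842476 − 1 = 0.27092191842476 JLT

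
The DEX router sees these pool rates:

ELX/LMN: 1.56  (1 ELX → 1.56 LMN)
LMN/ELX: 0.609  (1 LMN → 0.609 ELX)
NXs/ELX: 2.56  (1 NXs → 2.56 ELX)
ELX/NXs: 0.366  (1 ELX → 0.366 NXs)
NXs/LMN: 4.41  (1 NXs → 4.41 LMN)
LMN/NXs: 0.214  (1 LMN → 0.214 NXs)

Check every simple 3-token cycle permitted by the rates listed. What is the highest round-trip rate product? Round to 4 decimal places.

LMN→ELX→NXs→LMN: 0.609 × 0.366 × 4.41 = 0.98296
LMN→NXs→ELX→LMN: 0.214 × 2.56 × 1.56 = 0.85463
Maximum is LMN→ELX→NXs→LMN at 0.9830; no arbitrage — every cycle loses value.

0.9830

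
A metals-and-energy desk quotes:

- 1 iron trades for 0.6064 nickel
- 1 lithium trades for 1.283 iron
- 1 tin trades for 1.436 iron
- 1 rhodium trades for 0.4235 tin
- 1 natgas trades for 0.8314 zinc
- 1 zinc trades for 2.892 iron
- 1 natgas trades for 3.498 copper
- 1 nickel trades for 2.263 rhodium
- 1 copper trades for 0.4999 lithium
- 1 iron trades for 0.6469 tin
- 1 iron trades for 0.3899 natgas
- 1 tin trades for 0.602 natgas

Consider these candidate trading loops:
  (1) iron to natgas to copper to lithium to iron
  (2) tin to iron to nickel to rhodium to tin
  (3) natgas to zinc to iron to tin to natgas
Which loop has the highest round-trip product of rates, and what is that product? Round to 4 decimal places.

(1) 0.3899 × 3.498 × 0.4999 × 1.283 = 0.87475
(2) 1.436 × 0.6064 × 2.263 × 0.4235 = 0.83455
(3) 0.8314 × 2.892 × 0.6469 × 0.602 = 0.93636
Highest is cycle (3) at 0.9364 (≤1, no arbitrage).

0.9364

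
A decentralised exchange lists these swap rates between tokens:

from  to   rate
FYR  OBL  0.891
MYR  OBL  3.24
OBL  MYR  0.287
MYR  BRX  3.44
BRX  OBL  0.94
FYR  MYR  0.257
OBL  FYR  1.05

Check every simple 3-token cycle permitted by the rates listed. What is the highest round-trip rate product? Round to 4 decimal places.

0.9280

MYR→BRX→OBL→MYR: 3.44 × 0.94 × 0.287 = 0.92804
MYR→OBL→FYR→MYR: 3.24 × 1.05 × 0.257 = 0.87431
Maximum is MYR→BRX→OBL→MYR at 0.9280; no arbitrage — every cycle loses value.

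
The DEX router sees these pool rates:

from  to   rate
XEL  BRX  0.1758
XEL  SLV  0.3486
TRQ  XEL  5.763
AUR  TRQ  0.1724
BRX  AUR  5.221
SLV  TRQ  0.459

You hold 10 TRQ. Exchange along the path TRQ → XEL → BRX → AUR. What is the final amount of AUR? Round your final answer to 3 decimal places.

52.896

10 TRQ × 5.763 = 57.63 XEL
57.63 XEL × 0.1758 = 10.131354 BRX
10.131354 BRX × 5.221 = 52.895799234 AUR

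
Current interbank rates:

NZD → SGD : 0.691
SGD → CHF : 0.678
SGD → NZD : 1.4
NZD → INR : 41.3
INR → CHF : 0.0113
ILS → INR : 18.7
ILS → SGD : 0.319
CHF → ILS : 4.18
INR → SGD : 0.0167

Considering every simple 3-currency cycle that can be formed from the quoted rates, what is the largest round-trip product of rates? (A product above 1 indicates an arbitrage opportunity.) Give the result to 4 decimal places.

NZD→INR→SGD→NZD: 41.3 × 0.0167 × 1.4 = 0.96559
ILS→SGD→CHF→ILS: 0.319 × 0.678 × 4.18 = 0.90406
ILS→INR→CHF→ILS: 18.7 × 0.0113 × 4.18 = 0.88328
Maximum is NZD→INR→SGD→NZD at 0.9656; no arbitrage — every cycle loses value.

0.9656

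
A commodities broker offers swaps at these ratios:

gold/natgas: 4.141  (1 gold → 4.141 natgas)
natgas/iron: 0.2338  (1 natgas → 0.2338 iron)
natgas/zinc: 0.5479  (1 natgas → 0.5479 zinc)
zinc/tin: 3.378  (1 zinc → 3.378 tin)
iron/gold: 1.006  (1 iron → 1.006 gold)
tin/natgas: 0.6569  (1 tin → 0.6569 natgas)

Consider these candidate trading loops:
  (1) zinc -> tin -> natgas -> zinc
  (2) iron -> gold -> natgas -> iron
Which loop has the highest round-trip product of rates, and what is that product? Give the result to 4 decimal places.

(1) 3.378 × 0.6569 × 0.5479 = 1.21579
(2) 1.006 × 4.141 × 0.2338 = 0.97397
Highest is cycle (1) at 1.2158 (>1, arbitrage).

1.2158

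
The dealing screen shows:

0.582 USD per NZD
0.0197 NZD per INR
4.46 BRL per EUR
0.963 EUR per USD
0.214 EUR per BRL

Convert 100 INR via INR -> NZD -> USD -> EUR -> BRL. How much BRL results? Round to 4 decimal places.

4.9244

100 INR × 0.0197 = 1.97 NZD
1.97 NZD × 0.582 = 1.14654 USD
1.14654 USD × 0.963 = 1.10411802 EUR
1.10411802 EUR × 4.46 = 4.9243663692 BRL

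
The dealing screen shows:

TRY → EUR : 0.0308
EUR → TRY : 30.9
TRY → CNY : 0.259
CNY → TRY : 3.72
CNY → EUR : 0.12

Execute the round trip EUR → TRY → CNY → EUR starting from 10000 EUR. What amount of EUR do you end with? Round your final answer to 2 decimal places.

9603.72

10000 EUR × 30.9 = 309000 TRY
309000 TRY × 0.259 = 80031 CNY
80031 CNY × 0.12 = 9603.72 EUR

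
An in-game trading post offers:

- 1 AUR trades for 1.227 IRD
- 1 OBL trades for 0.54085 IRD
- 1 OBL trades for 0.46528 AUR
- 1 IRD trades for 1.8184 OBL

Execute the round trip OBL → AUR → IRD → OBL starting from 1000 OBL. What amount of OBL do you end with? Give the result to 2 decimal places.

1038.12

1000 OBL × 0.46528 = 465.28 AUR
465.28 AUR × 1.227 = 570.89856 IRD
570.89856 IRD × 1.8184 = 1038.121941504 OBL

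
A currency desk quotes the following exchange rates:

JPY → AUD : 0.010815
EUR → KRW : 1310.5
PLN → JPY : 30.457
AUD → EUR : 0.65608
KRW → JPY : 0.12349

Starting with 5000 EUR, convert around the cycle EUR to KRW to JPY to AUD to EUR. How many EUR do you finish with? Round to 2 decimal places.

5741.46

5000 EUR × 1310.5 = 6552500 KRW
6552500 KRW × 0.12349 = 809168.225 JPY
809168.225 JPY × 0.010815 = 8751.154353375 AUD
8751.154353375 AUD × 0.65608 = 5741.45734816227 EUR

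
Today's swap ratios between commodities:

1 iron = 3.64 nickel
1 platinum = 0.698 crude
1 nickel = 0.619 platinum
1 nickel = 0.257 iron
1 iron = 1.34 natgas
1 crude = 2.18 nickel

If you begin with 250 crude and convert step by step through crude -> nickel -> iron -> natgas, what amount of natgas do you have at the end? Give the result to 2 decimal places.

187.69

250 crude × 2.18 = 545 nickel
545 nickel × 0.257 = 140.065 iron
140.065 iron × 1.34 = 187.6871 natgas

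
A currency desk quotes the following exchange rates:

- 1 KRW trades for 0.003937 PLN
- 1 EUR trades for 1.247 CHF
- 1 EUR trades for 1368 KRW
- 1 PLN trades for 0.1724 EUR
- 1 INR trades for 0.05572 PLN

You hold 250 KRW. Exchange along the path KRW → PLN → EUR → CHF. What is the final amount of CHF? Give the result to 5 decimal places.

250 KRW × 0.003937 = 0.98425 PLN
0.98425 PLN × 0.1724 = 0.1696847 EUR
0.1696847 EUR × 1.247 = 0.2115968209 CHF

0.21160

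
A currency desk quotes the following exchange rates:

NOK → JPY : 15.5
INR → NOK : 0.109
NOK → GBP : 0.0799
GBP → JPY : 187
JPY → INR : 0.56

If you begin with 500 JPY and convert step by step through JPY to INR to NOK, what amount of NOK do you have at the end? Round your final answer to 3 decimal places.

30.520

500 JPY × 0.56 = 280 INR
280 INR × 0.109 = 30.52 NOK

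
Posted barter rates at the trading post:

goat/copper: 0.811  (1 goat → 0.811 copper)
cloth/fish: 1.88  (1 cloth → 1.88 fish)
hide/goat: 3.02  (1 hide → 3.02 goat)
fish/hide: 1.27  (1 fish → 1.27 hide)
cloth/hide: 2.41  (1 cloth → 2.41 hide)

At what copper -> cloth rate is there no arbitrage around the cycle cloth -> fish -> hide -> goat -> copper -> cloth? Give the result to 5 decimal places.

0.17101

Known legs of the cycle: 1.88 × 1.27 × 3.02 × 0.811 = 5.847757672
For no arbitrage the full-cycle product must be 1, so the missing rate is 1 / 5.847757672 ≈ 0.1710057.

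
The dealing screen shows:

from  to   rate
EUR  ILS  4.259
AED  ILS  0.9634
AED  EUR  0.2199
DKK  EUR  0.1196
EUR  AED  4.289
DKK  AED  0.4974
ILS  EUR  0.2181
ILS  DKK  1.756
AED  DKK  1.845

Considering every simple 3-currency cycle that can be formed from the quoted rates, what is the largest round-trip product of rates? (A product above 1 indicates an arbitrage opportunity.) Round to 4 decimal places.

EUR→AED→DKK→EUR: 4.289 × 1.845 × 0.1196 = 0.94642
ILS→EUR→AED→ILS: 0.2181 × 4.289 × 0.9634 = 0.90119
ILS→DKK→EUR→ILS: 1.756 × 0.1196 × 4.259 = 0.89446
ILS→DKK→AED→ILS: 1.756 × 0.4974 × 0.9634 = 0.84147
Maximum is EUR→AED→DKK→EUR at 0.9464; no arbitrage — every cycle loses value.

0.9464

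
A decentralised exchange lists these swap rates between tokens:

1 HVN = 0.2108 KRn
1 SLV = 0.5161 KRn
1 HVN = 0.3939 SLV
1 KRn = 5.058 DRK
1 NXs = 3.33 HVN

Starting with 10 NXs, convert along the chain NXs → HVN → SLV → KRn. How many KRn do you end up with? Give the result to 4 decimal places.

6.7696

10 NXs × 3.33 = 33.3 HVN
33.3 HVN × 0.3939 = 13.11687 SLV
13.11687 SLV × 0.5161 = 6.769616607 KRn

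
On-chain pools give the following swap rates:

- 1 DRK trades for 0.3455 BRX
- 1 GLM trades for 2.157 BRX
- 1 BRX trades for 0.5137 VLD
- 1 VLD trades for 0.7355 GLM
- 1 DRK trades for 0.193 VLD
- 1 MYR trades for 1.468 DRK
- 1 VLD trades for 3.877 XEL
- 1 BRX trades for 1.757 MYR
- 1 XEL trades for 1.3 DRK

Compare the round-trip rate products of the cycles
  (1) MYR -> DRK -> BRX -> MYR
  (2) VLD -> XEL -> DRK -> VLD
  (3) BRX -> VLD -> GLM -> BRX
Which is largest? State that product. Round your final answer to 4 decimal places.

(1) 1.468 × 0.3455 × 1.757 = 0.89114
(2) 3.877 × 1.3 × 0.193 = 0.97274
(3) 0.5137 × 0.7355 × 2.157 = 0.81497
Highest is cycle (2) at 0.9727 (≤1, no arbitrage).

0.9727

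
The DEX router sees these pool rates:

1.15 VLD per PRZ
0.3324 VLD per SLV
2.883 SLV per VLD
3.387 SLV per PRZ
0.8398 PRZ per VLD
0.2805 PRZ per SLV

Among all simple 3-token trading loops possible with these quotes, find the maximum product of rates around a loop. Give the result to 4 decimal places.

PRZ→SLV→VLD→PRZ: 3.387 × 0.3324 × 0.8398 = 0.94548
PRZ→VLD→SLV→PRZ: 1.15 × 2.883 × 0.2805 = 0.92998
Maximum is PRZ→SLV→VLD→PRZ at 0.9455; no arbitrage — every cycle loses value.

0.9455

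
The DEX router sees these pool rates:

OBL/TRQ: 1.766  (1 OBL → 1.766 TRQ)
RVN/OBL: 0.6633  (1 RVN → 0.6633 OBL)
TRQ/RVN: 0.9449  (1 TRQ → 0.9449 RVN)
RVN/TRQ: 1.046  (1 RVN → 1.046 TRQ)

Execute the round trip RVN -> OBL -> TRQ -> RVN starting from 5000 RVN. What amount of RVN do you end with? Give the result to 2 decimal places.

5000 RVN × 0.6633 = 3316.5 OBL
3316.5 OBL × 1.766 = 5856.939 TRQ
5856.939 TRQ × 0.9449 = 5534.2216611 RVN

5534.22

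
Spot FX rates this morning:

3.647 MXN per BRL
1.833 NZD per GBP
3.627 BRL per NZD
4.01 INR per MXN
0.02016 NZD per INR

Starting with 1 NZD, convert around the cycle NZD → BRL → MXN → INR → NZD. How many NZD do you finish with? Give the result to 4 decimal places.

1.0693

1 NZD × 3.627 = 3.627 BRL
3.627 BRL × 3.647 = 13.227669 MXN
13.227669 MXN × 4.01 = 53.04295269 INR
53.04295269 INR × 0.02016 = 1.0693459262304 NZD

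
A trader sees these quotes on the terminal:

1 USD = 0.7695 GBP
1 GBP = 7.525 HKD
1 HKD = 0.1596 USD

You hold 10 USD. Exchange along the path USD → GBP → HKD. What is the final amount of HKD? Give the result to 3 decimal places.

10 USD × 0.7695 = 7.695 GBP
7.695 GBP × 7.525 = 57.904875 HKD

57.905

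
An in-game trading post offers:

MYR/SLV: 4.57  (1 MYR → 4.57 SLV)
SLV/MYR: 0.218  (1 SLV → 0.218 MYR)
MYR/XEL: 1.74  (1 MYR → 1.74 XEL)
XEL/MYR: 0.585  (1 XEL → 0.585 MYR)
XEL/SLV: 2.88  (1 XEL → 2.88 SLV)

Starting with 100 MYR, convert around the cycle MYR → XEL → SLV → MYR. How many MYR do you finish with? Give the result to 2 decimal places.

109.24

100 MYR × 1.74 = 174 XEL
174 XEL × 2.88 = 501.12 SLV
501.12 SLV × 0.218 = 109.24416 MYR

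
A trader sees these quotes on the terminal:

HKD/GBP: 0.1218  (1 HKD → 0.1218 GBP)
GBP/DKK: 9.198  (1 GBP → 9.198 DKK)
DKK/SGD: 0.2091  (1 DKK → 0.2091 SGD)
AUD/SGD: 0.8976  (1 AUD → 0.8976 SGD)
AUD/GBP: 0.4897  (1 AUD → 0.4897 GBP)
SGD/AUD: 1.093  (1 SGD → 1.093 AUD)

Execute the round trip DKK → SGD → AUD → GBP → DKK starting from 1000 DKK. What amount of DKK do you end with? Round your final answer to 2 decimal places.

1000 DKK × 0.2091 = 209.1 SGD
209.1 SGD × 1.093 = 228.5463 AUD
228.5463 AUD × 0.4897 = 111.91912311 GBP
111.91912311 GBP × 9.198 = 1029.43209436578 DKK

1029.43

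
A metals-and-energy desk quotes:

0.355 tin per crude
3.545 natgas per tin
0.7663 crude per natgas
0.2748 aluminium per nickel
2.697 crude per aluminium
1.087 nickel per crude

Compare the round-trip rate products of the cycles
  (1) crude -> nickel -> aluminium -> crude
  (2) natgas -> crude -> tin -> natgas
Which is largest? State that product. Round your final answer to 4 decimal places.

(1) 1.087 × 0.2748 × 2.697 = 0.80561
(2) 0.7663 × 0.355 × 3.545 = 0.96437
Highest is cycle (2) at 0.9644 (≤1, no arbitrage).

0.9644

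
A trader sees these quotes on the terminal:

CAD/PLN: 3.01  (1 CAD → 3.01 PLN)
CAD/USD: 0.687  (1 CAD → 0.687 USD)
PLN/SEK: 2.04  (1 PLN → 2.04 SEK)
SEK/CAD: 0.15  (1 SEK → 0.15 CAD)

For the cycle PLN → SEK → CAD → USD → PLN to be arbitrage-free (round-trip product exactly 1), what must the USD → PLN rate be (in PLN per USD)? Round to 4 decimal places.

Known legs of the cycle: 2.04 × 0.15 × 0.687 = 0.210222
For no arbitrage the full-cycle product must be 1, so the missing rate is 1 / 0.210222 ≈ 4.756876.

4.7569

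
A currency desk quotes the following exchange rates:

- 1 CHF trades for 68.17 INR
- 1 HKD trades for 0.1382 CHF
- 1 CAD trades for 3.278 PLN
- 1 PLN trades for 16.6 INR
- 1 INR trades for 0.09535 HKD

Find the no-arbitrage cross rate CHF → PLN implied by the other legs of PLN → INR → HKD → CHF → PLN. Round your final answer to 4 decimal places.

Known legs of the cycle: 16.6 × 0.09535 × 0.1382 = 0.218744342
For no arbitrage the full-cycle product must be 1, so the missing rate is 1 / 0.218744342 ≈ 4.571547.

4.5715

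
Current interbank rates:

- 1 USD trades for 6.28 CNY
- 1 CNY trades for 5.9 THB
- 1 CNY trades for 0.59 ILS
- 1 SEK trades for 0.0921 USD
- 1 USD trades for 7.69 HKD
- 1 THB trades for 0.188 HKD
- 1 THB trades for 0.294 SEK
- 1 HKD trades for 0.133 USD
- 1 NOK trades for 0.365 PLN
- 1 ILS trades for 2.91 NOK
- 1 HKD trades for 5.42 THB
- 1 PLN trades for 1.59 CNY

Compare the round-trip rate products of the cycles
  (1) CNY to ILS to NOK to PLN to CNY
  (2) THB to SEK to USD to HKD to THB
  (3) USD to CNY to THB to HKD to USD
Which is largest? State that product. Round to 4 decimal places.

1.1286

(1) 0.59 × 2.91 × 0.365 × 1.59 = 0.99640
(2) 0.294 × 0.0921 × 7.69 × 5.42 = 1.12858
(3) 6.28 × 5.9 × 0.188 × 0.133 = 0.92645
Highest is cycle (2) at 1.1286 (>1, arbitrage).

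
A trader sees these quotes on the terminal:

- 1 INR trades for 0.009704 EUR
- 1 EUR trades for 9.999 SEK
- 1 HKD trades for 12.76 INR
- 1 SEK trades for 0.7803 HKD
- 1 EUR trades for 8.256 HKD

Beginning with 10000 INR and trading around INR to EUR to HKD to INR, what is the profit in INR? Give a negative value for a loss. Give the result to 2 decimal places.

10000 INR × 0.009704 = 97.04 EUR
97.04 EUR × 8.256 = 801.16224 HKD
801.16224 HKD × 12.76 = 10222.8301824 INR
Net change: 10222.8301824 − 10000 = 222.8301824 INR

222.83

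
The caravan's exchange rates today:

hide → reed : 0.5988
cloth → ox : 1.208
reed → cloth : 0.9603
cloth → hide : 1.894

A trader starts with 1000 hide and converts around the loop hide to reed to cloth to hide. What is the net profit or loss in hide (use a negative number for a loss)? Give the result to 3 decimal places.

89.102

1000 hide × 0.5988 = 598.8 reed
598.8 reed × 0.9603 = 575.02764 cloth
575.02764 cloth × 1.894 = 1089.10235016 hide
Net change: 1089.10235016 − 1000 = 89.10235016 hide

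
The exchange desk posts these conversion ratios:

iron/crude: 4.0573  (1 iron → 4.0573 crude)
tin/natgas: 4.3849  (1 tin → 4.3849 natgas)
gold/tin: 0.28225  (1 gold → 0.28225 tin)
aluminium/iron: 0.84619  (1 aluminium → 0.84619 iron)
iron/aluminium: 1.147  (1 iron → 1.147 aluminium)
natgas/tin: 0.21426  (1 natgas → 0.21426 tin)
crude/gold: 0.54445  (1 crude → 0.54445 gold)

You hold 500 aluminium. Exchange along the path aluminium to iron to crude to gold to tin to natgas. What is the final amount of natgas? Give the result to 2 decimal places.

1156.72

500 aluminium × 0.84619 = 423.095 iron
423.095 iron × 4.0573 = 1716.6233435 crude
1716.6233435 crude × 0.54445 = 934.615579368575 gold
934.615579368575 gold × 0.28225 = 263.79524727678029375 tin
263.79524727678029375 tin × 4.3849 = 1156.715779783953910064375 natgas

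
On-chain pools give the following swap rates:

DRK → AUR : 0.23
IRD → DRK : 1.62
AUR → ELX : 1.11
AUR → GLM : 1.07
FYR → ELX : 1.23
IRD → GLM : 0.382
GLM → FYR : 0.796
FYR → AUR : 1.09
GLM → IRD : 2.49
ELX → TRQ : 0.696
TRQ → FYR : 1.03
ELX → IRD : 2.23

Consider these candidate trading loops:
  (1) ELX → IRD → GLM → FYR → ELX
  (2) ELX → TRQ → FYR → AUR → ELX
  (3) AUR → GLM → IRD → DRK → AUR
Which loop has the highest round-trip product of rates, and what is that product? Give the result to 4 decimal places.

0.9927

(1) 2.23 × 0.382 × 0.796 × 1.23 = 0.83404
(2) 0.696 × 1.03 × 1.09 × 1.11 = 0.86735
(3) 1.07 × 2.49 × 1.62 × 0.23 = 0.99272
Highest is cycle (3) at 0.9927 (≤1, no arbitrage).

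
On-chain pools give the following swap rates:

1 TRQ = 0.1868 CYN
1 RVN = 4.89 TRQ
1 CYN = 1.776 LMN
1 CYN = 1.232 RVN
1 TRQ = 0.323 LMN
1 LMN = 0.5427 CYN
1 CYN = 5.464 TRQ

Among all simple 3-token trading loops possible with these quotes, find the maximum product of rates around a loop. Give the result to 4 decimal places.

CYN→RVN→TRQ→CYN: 1.232 × 4.89 × 0.1868 = 1.12537
LMN→CYN→TRQ→LMN: 0.5427 × 5.464 × 0.323 = 0.95780
Maximum is CYN→RVN→TRQ→CYN at 1.1254; arbitrage exists.

1.1254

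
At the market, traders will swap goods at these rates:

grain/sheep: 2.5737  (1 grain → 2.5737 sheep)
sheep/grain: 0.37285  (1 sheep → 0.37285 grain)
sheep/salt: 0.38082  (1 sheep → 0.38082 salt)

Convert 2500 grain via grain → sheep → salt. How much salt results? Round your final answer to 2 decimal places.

2500 grain × 2.5737 = 6434.25 sheep
6434.25 sheep × 0.38082 = 2450.291085 salt

2450.29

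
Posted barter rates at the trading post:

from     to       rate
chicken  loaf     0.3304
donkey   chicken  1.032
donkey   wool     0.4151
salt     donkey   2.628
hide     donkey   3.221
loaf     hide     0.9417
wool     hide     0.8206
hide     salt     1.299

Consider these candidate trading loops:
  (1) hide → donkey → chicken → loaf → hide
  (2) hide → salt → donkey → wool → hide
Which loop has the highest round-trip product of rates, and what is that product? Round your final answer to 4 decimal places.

(1) 3.221 × 1.032 × 0.3304 × 0.9417 = 1.03424
(2) 1.299 × 2.628 × 0.4151 × 0.8206 = 1.16284
Highest is cycle (2) at 1.1628 (>1, arbitrage).

1.1628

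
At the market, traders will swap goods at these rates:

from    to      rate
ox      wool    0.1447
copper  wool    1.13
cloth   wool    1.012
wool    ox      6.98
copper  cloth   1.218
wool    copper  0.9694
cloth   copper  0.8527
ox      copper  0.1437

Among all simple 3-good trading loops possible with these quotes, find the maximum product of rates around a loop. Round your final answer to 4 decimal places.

1.1949

copper→cloth→wool→copper: 1.218 × 1.012 × 0.9694 = 1.19490
copper→wool→ox→copper: 1.13 × 6.98 × 0.1437 = 1.13342
Maximum is copper→cloth→wool→copper at 1.1949; arbitrage exists.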